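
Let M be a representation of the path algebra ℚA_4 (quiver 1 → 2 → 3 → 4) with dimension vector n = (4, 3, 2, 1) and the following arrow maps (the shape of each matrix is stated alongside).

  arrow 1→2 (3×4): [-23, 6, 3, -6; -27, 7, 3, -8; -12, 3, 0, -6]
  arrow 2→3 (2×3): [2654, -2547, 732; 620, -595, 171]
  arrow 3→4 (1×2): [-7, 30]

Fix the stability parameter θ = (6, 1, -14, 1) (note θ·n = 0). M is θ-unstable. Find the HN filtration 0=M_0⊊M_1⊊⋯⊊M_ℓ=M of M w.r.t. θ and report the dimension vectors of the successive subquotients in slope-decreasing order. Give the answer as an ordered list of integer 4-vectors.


Barcode: M ≅ I[1,1]^2, I[1,3], I[1,4], I[2,2]. HN layers by μ_θ (3 steps, strictly decreasing):
  μ^(1)=6; μ^(2)=1; μ^(3)=-7/3

((2, 0, 0, 0); (0, 1, 0, 1); (2, 2, 2, 0))


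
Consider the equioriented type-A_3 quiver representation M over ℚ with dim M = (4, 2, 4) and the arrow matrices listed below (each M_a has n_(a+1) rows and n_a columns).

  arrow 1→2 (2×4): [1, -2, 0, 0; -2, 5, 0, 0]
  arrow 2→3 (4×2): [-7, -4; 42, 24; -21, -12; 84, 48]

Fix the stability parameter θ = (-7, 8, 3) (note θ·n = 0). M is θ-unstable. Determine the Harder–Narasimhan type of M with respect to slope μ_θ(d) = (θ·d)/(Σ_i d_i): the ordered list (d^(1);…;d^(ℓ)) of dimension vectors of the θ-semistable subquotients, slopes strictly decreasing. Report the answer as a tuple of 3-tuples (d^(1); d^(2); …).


Barcode: M ≅ I[1,1]^2, I[1,2], I[1,3], I[3,3]^3. HN layers by μ_θ (4 steps, strictly decreasing):
  μ^(1)=8; μ^(2)=11/2; μ^(3)=3; μ^(4)=-7

((0, 1, 0); (0, 1, 1); (0, 0, 3); (4, 0, 0))


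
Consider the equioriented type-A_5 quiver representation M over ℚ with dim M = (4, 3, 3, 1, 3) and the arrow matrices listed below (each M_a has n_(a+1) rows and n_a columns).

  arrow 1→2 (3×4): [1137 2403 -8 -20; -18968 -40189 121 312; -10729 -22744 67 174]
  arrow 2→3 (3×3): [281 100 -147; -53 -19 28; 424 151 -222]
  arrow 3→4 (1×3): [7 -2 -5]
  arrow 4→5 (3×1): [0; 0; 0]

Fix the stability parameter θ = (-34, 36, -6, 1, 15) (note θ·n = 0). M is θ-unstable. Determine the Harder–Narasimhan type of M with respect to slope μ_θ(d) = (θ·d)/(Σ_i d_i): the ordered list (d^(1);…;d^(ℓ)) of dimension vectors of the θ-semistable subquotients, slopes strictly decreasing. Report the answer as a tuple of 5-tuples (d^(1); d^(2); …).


Barcode: M ≅ I[1,1], I[1,3]^2, I[1,4], I[5,5]^3. HN layers by μ_θ (3 steps, strictly decreasing):
  μ^(1)=15; μ^(2)=31/3; μ^(3)=-34

((0, 2, 2, 0, 3); (0, 1, 1, 1, 0); (4, 0, 0, 0, 0))


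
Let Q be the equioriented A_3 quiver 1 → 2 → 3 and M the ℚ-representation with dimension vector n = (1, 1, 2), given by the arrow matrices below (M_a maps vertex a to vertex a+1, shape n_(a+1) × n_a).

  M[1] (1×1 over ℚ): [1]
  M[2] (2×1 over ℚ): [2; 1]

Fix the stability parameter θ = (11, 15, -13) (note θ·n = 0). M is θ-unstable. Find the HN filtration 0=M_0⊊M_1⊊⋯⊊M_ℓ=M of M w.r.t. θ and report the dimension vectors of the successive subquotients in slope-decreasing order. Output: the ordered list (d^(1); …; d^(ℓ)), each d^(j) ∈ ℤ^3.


Interval decomposition of M: I[1,3], I[3,3].
HN type (ℓ=2): μ^(1)=13/3; μ^(2)=-13

((1, 1, 1); (0, 0, 1))


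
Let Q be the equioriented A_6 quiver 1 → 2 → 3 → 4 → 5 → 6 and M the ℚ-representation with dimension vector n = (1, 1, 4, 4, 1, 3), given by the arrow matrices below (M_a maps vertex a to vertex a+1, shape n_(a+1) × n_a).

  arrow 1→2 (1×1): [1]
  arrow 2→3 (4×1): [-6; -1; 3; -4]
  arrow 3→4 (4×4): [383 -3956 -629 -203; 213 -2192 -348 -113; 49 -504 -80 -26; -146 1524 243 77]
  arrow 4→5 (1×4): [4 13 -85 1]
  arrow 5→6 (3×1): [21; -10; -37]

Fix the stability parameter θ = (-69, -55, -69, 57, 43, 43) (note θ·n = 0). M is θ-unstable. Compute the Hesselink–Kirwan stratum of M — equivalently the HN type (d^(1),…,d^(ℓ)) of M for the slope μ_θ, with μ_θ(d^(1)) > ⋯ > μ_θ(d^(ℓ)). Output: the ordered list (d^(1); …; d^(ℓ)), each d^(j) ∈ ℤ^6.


Barcode: M ≅ I[1,6], I[3,3], I[3,4]^2, I[4,4], I[6,6]^2. HN layers by μ_θ (5 steps, strictly decreasing):
  μ^(1)=57; μ^(2)=143/3; μ^(3)=43; μ^(4)=-62; μ^(5)=-69

((0, 0, 0, 3, 0, 0); (0, 0, 0, 1, 1, 1); (0, 0, 0, 0, 0, 2); (0, 1, 1, 0, 0, 0); (1, 0, 3, 0, 0, 0))


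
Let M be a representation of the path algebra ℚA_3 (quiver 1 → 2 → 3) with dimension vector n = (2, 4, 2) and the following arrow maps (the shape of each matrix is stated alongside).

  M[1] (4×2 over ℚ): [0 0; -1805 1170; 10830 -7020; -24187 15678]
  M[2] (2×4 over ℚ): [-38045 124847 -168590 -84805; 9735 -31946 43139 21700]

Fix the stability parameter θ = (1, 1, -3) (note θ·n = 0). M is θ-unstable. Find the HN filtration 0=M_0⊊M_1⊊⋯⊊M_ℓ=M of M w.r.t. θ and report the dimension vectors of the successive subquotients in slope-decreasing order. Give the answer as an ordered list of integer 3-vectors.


Barcode: M ≅ I[1,1], I[1,2], I[2,2], I[2,3]^2. HN layers by μ_θ (2 steps, strictly decreasing):
  μ^(1)=1; μ^(2)=-1

((2, 2, 0); (0, 2, 2))


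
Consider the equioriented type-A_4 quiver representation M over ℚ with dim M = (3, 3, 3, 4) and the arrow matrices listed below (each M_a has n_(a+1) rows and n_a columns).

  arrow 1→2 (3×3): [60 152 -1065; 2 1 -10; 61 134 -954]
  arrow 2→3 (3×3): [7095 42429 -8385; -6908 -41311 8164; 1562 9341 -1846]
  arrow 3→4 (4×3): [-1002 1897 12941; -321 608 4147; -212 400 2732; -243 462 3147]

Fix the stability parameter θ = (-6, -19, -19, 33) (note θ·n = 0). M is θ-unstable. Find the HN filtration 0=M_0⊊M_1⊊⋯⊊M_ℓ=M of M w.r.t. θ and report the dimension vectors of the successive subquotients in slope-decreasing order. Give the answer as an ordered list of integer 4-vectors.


Via rank(M_{q-1}∘⋯∘M_p): M ≅ I[1,2], I[1,3], I[1,4], I[3,4], I[4,4]^2.
μ_θ-semistable layers: μ^(1)=33; μ^(2)=-25/2; μ^(3)=-44/3; μ^(4)=-19

((0, 0, 0, 4); (1, 1, 0, 0); (2, 2, 2, 0); (0, 0, 1, 0))


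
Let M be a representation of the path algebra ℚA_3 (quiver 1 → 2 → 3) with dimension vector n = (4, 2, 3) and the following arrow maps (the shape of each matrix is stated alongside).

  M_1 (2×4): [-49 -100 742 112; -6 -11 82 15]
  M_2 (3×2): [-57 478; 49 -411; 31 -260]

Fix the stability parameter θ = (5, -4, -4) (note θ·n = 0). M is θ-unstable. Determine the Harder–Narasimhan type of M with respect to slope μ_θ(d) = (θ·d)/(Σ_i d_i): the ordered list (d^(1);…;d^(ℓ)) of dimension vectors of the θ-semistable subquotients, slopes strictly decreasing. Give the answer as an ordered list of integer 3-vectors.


Barcode: M ≅ I[1,1]^2, I[1,3]^2, I[3,3]. HN layers by μ_θ (3 steps, strictly decreasing):
  μ^(1)=5; μ^(2)=-1; μ^(3)=-4

((2, 0, 0); (2, 2, 2); (0, 0, 1))


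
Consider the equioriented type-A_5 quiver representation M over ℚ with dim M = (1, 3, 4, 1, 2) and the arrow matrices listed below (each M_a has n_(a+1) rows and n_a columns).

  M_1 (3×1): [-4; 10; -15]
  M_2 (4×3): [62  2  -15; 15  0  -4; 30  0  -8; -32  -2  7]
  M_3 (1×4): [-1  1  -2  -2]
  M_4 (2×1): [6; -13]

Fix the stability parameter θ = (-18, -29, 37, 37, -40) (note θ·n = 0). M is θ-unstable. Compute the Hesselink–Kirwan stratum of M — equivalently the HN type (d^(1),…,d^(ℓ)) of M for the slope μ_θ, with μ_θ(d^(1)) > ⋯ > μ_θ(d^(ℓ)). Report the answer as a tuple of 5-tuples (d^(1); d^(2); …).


Via rank(M_{q-1}∘⋯∘M_p): M ≅ I[1,5], I[2,2], I[2,3], I[3,3]^2, I[5,5].
μ_θ-semistable layers: μ^(1)=37; μ^(2)=34/3; μ^(3)=-47/2; μ^(4)=-29; μ^(5)=-40

((0, 0, 3, 0, 0); (0, 0, 1, 1, 1); (1, 1, 0, 0, 0); (0, 2, 0, 0, 0); (0, 0, 0, 0, 1))


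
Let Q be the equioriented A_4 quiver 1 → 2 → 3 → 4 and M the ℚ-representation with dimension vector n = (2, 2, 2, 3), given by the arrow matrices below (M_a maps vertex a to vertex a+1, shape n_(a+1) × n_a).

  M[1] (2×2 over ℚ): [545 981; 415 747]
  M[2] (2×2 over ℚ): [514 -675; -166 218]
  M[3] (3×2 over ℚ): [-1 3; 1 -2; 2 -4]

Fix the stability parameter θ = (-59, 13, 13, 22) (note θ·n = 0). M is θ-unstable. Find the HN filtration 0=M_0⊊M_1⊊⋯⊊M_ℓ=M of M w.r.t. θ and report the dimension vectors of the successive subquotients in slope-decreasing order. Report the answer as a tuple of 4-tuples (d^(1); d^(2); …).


Interval decomposition of M: I[1,1], I[1,4], I[2,4], I[4,4].
HN type (ℓ=3): μ^(1)=22; μ^(2)=13; μ^(3)=-59

((0, 0, 0, 3); (0, 2, 2, 0); (2, 0, 0, 0))


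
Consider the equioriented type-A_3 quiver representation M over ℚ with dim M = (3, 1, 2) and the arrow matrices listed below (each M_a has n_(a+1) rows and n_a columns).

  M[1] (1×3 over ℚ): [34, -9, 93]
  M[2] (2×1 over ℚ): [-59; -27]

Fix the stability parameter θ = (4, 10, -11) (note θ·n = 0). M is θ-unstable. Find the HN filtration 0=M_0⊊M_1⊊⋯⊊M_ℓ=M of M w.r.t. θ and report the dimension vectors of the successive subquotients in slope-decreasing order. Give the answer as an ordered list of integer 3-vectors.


Barcode: M ≅ I[1,1]^2, I[1,3], I[3,3]. HN layers by μ_θ (3 steps, strictly decreasing):
  μ^(1)=4; μ^(2)=1; μ^(3)=-11

((2, 0, 0); (1, 1, 1); (0, 0, 1))


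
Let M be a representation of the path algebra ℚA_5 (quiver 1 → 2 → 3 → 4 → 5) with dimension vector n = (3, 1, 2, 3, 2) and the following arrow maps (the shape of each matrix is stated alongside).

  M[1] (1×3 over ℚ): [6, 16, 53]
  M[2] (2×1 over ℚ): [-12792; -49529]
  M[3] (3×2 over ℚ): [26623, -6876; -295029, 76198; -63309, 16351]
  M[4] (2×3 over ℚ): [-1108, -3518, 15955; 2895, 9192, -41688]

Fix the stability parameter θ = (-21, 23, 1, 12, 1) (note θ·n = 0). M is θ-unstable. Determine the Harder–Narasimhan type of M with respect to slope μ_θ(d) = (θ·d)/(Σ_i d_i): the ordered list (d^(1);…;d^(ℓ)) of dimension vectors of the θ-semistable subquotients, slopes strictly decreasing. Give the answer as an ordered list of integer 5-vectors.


Via rank(M_{q-1}∘⋯∘M_p): M ≅ I[1,1]^2, I[1,5], I[3,5], I[4,4].
μ_θ-semistable layers: μ^(1)=12; μ^(2)=37/4; μ^(3)=13/2; μ^(4)=1; μ^(5)=-21

((0, 0, 0, 1, 0); (0, 1, 1, 1, 1); (0, 0, 0, 1, 1); (0, 0, 1, 0, 0); (3, 0, 0, 0, 0))


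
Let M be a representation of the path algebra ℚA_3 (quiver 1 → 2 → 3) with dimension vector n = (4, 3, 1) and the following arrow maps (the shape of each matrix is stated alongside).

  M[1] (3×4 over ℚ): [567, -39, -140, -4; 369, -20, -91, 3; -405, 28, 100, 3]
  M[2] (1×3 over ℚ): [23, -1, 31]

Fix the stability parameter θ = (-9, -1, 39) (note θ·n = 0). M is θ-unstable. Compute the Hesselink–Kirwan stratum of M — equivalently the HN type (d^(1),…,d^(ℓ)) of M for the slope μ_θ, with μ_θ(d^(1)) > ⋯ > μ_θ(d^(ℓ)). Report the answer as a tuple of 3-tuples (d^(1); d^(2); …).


Via rank(M_{q-1}∘⋯∘M_p): M ≅ I[1,1], I[1,2]^2, I[1,3].
μ_θ-semistable layers: μ^(1)=39; μ^(2)=-1; μ^(3)=-9

((0, 0, 1); (0, 3, 0); (4, 0, 0))


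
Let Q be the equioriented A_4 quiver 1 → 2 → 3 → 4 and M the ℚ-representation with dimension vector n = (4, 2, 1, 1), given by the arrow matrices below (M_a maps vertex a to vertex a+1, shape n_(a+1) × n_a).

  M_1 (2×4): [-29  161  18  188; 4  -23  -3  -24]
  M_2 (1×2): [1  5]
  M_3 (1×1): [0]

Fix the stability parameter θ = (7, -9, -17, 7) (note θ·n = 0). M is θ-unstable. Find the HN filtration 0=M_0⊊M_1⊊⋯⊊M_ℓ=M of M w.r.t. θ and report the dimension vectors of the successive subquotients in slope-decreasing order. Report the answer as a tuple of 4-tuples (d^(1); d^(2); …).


Barcode: M ≅ I[1,1]^2, I[1,2], I[1,3], I[4,4]. HN layers by μ_θ (3 steps, strictly decreasing):
  μ^(1)=7; μ^(2)=-1; μ^(3)=-19/3

((2, 0, 0, 1); (1, 1, 0, 0); (1, 1, 1, 0))


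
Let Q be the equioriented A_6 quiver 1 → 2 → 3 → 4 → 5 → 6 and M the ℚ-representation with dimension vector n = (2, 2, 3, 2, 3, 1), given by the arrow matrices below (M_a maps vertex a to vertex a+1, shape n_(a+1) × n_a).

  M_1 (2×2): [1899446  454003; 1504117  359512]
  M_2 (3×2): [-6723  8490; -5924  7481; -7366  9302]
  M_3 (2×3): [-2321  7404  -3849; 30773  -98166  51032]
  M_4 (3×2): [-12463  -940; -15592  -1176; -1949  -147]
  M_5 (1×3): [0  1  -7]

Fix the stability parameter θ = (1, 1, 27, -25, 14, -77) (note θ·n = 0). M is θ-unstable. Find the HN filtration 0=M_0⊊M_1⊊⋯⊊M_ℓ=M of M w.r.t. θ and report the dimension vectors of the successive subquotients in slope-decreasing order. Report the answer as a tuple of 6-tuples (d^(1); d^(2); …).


Via rank(M_{q-1}∘⋯∘M_p): M ≅ I[1,3], I[1,5], I[3,6], I[5,5].
μ_θ-semistable layers: μ^(1)=27; μ^(2)=14; μ^(3)=1; μ^(4)=-61/4

((0, 0, 1, 0, 0, 0); (0, 0, 0, 0, 2, 0); (2, 2, 1, 1, 0, 0); (0, 0, 1, 1, 1, 1))


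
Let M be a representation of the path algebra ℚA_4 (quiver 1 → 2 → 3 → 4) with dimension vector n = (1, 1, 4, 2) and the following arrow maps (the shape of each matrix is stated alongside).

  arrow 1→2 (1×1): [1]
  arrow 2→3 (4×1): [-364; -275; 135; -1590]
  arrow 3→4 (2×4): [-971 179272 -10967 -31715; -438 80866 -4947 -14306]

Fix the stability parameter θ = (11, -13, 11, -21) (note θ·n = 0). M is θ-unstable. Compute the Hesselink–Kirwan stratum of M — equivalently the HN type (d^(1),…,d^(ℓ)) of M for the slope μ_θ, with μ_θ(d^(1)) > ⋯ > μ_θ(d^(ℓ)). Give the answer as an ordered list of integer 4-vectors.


Interval decomposition of M: I[1,4], I[3,3]^2, I[3,4].
HN type (ℓ=3): μ^(1)=11; μ^(2)=-3; μ^(3)=-5

((0, 0, 2, 0); (1, 1, 1, 1); (0, 0, 1, 1))


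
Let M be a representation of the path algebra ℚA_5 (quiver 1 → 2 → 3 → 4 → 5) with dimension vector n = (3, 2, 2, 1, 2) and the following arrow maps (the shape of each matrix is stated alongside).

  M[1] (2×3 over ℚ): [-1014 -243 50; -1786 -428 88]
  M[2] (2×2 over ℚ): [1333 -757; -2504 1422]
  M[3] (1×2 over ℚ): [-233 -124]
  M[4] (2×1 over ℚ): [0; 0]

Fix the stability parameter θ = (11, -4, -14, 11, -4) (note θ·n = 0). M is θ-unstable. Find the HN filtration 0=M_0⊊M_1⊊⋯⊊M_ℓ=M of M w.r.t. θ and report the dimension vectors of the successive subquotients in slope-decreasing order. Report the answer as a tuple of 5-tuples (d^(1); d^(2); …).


Via rank(M_{q-1}∘⋯∘M_p): M ≅ I[1,1], I[1,3], I[1,4], I[5,5]^2.
μ_θ-semistable layers: μ^(1)=11; μ^(2)=-7/3; μ^(3)=-4

((1, 0, 0, 1, 0); (2, 2, 2, 0, 0); (0, 0, 0, 0, 2))


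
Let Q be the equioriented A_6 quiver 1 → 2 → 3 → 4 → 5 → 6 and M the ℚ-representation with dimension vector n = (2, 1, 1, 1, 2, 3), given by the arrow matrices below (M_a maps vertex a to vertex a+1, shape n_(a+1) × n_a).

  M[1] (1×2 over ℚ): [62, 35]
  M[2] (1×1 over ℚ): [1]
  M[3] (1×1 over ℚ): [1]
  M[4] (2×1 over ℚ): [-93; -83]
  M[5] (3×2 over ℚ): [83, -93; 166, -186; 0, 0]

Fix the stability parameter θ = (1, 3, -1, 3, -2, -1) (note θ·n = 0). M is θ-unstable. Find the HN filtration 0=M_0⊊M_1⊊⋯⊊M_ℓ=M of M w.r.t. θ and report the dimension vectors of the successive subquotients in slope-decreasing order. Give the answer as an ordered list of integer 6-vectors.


Interval decomposition of M: I[1,1], I[1,5], I[5,6], I[6,6]^2.
HN type (ℓ=4): μ^(1)=1; μ^(2)=4/5; μ^(3)=-1; μ^(4)=-2

((1, 0, 0, 0, 0, 0); (1, 1, 1, 1, 1, 0); (0, 0, 0, 0, 0, 3); (0, 0, 0, 0, 1, 0))


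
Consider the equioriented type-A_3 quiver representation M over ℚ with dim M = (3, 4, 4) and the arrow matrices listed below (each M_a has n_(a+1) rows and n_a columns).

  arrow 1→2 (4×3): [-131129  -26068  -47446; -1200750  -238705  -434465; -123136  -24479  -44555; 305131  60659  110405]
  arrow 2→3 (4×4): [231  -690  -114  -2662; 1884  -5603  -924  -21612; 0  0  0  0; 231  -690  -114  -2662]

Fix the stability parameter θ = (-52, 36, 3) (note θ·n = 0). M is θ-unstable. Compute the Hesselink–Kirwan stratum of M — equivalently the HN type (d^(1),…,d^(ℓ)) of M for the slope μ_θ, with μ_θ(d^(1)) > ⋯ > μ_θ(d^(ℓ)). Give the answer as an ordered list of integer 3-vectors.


Barcode: M ≅ I[1,1], I[1,3]^2, I[2,2]^2, I[3,3]^2. HN layers by μ_θ (4 steps, strictly decreasing):
  μ^(1)=36; μ^(2)=39/2; μ^(3)=3; μ^(4)=-52

((0, 2, 0); (0, 2, 2); (0, 0, 2); (3, 0, 0))


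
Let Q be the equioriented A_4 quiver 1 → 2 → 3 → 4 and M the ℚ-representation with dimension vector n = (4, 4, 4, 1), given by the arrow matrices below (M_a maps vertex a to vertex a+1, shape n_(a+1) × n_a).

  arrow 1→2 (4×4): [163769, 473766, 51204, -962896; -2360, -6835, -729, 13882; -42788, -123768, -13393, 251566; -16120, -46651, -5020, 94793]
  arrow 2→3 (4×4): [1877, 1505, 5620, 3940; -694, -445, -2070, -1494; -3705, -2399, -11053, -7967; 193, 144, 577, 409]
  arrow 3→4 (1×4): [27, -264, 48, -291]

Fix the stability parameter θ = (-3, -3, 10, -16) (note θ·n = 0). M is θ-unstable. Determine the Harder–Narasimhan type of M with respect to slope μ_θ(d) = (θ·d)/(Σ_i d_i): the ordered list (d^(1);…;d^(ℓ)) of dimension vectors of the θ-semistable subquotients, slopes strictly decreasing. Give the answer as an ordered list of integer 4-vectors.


Barcode: M ≅ I[1,3]^3, I[1,4]. HN layers by μ_θ (2 steps, strictly decreasing):
  μ^(1)=10; μ^(2)=-3

((0, 0, 3, 0); (4, 4, 1, 1))


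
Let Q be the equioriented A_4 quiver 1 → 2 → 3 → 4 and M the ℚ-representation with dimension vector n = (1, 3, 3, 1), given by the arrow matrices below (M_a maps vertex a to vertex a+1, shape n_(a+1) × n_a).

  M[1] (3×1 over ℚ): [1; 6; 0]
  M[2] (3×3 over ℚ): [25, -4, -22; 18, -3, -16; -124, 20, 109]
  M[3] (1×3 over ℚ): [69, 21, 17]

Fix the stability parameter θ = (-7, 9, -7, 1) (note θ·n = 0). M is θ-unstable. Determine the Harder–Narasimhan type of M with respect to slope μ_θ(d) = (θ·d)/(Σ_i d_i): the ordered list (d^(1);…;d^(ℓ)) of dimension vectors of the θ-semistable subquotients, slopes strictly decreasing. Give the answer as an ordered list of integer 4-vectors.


Barcode: M ≅ I[1,4], I[2,3]^2. HN layers by μ_θ (2 steps, strictly decreasing):
  μ^(1)=1; μ^(2)=-7

((0, 3, 3, 1); (1, 0, 0, 0))


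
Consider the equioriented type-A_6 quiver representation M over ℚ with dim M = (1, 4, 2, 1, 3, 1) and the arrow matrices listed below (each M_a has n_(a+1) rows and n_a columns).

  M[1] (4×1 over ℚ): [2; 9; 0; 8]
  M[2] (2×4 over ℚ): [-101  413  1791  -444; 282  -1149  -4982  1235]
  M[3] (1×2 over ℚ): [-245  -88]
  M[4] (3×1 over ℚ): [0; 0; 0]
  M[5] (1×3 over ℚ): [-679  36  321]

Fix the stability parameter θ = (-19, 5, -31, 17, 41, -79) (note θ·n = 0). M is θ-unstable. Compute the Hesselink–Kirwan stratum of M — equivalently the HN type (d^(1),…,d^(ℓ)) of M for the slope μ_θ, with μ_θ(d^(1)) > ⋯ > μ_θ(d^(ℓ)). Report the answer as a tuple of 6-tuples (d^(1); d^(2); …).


Interval decomposition of M: I[1,4], I[2,2]^2, I[2,3], I[5,5]^2, I[5,6].
HN type (ℓ=5): μ^(1)=41; μ^(2)=17; μ^(3)=5; μ^(4)=-13; μ^(5)=-19

((0, 0, 0, 0, 2, 0); (0, 0, 0, 1, 0, 0); (0, 2, 0, 0, 0, 0); (0, 2, 2, 0, 0, 0); (1, 0, 0, 0, 1, 1))


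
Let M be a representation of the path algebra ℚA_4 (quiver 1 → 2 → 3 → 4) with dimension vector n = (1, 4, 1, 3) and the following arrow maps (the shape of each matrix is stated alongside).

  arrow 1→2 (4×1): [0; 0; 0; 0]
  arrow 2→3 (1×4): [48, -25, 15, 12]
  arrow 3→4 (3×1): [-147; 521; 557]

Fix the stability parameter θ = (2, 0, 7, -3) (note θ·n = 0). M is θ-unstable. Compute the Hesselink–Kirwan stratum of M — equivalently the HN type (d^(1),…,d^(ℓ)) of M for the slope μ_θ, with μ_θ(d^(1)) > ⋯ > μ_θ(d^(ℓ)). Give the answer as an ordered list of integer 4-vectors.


Interval decomposition of M: I[1,1], I[2,2]^3, I[2,4], I[4,4]^2.
HN type (ℓ=3): μ^(1)=2; μ^(2)=0; μ^(3)=-3

((1, 0, 1, 1); (0, 4, 0, 0); (0, 0, 0, 2))


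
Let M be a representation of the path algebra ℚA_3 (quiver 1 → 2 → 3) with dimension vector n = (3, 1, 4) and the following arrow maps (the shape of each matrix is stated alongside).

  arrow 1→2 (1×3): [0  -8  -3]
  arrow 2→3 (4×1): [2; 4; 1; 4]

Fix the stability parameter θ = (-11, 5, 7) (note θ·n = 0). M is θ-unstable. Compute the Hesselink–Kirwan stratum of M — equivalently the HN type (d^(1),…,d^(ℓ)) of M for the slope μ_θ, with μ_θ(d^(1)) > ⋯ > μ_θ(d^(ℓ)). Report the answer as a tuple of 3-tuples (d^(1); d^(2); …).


Via rank(M_{q-1}∘⋯∘M_p): M ≅ I[1,1]^2, I[1,3], I[3,3]^3.
μ_θ-semistable layers: μ^(1)=7; μ^(2)=5; μ^(3)=-11

((0, 0, 4); (0, 1, 0); (3, 0, 0))


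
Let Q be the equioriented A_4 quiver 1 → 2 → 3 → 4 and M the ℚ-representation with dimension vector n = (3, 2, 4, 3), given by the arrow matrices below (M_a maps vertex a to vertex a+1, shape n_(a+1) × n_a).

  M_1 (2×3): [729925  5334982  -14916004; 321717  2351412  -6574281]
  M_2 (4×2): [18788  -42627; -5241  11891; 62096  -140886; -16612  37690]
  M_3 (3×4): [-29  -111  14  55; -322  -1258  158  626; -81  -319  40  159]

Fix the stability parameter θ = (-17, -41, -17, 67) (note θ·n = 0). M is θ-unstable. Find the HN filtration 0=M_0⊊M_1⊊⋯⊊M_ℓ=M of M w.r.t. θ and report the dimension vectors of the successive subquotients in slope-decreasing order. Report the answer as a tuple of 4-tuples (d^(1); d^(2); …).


Via rank(M_{q-1}∘⋯∘M_p): M ≅ I[1,1], I[1,3], I[1,4], I[3,3], I[3,4], I[4,4].
μ_θ-semistable layers: μ^(1)=67; μ^(2)=-17; μ^(3)=-29

((0, 0, 0, 3); (1, 0, 4, 0); (2, 2, 0, 0))


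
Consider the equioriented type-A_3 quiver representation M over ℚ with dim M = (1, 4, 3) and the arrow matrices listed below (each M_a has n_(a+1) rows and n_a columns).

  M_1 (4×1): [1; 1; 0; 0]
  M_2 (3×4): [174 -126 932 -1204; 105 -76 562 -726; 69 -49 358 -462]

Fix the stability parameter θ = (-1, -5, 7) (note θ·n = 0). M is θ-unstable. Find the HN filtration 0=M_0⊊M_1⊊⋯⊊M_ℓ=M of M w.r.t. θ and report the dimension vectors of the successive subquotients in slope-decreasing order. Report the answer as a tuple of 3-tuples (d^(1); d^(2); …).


Barcode: M ≅ I[1,3], I[2,2]^2, I[2,3], I[3,3]. HN layers by μ_θ (3 steps, strictly decreasing):
  μ^(1)=7; μ^(2)=-3; μ^(3)=-5

((0, 0, 3); (1, 1, 0); (0, 3, 0))


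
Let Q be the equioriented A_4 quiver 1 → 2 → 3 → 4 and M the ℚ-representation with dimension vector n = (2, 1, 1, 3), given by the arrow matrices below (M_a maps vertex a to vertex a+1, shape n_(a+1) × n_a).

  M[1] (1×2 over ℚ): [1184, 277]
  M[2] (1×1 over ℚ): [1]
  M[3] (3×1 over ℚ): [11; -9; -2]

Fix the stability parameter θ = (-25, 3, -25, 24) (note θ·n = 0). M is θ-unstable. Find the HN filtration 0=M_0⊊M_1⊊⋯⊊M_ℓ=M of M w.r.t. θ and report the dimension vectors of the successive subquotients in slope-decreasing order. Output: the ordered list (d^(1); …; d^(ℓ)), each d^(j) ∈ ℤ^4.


Via rank(M_{q-1}∘⋯∘M_p): M ≅ I[1,1], I[1,4], I[4,4]^2.
μ_θ-semistable layers: μ^(1)=24; μ^(2)=-11; μ^(3)=-25

((0, 0, 0, 3); (0, 1, 1, 0); (2, 0, 0, 0))


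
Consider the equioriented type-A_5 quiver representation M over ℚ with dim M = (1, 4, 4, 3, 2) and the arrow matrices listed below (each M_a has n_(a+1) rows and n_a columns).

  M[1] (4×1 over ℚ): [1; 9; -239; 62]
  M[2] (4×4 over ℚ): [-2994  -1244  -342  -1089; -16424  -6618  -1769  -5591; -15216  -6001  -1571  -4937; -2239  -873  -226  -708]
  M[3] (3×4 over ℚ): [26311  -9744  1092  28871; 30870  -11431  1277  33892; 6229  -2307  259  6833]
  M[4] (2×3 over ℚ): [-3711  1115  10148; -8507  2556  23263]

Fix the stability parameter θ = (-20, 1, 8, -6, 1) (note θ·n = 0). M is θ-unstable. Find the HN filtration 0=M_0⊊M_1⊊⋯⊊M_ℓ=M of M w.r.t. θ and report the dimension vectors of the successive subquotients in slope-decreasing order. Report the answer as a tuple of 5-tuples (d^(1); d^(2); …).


Barcode: M ≅ I[1,5], I[2,3], I[2,4], I[2,5]. HN layers by μ_θ (3 steps, strictly decreasing):
  μ^(1)=8; μ^(2)=1; μ^(3)=-20

((0, 0, 1, 0, 0); (0, 4, 3, 3, 2); (1, 0, 0, 0, 0))


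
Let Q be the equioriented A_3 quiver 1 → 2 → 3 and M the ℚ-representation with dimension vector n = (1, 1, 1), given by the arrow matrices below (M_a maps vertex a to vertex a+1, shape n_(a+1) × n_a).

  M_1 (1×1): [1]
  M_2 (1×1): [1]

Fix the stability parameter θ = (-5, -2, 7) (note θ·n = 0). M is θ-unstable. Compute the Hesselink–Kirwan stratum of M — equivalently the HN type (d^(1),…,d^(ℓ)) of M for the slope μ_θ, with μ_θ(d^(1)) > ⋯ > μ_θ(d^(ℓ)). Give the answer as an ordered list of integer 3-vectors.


Barcode: M ≅ I[1,3]. HN layers by μ_θ (3 steps, strictly decreasing):
  μ^(1)=7; μ^(2)=-2; μ^(3)=-5

((0, 0, 1); (0, 1, 0); (1, 0, 0))


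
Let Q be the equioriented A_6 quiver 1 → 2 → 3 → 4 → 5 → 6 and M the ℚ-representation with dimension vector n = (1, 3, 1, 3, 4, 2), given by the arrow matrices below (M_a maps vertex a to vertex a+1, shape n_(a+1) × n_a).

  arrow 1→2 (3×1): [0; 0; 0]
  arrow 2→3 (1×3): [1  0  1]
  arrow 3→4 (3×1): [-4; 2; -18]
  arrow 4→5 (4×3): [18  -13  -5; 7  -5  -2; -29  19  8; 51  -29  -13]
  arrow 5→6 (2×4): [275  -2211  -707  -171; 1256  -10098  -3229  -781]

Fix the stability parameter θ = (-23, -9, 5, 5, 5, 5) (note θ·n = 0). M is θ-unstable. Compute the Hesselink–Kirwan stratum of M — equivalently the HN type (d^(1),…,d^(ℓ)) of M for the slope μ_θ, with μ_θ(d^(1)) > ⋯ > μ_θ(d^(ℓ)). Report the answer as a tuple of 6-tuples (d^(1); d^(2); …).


Interval decomposition of M: I[1,1], I[2,2]^2, I[2,6], I[4,5], I[4,6], I[5,5].
HN type (ℓ=3): μ^(1)=5; μ^(2)=-9; μ^(3)=-23

((0, 0, 1, 3, 4, 2); (0, 3, 0, 0, 0, 0); (1, 0, 0, 0, 0, 0))


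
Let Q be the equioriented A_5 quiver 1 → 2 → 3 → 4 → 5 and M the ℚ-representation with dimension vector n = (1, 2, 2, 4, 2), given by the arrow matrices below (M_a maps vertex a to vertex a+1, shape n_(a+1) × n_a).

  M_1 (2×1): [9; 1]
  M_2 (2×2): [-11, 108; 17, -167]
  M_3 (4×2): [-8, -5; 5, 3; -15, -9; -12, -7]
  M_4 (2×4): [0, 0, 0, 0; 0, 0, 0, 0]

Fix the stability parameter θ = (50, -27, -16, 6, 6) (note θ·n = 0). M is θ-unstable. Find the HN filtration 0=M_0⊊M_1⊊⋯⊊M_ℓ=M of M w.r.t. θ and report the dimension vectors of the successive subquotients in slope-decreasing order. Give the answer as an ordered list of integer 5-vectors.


Barcode: M ≅ I[1,4], I[2,4], I[4,4]^2, I[5,5]^2. HN layers by μ_θ (4 steps, strictly decreasing):
  μ^(1)=6; μ^(2)=7/3; μ^(3)=-16; μ^(4)=-27

((0, 0, 0, 4, 2); (1, 1, 1, 0, 0); (0, 0, 1, 0, 0); (0, 1, 0, 0, 0))


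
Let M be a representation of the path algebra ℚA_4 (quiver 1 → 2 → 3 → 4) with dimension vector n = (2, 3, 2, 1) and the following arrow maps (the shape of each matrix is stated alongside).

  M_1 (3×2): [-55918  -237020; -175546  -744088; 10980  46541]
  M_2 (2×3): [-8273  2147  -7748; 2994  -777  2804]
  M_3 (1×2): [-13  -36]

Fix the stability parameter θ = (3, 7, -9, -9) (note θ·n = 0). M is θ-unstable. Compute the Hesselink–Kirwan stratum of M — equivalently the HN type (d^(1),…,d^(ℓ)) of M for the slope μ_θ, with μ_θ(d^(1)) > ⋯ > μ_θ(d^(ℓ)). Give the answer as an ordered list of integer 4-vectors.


Barcode: M ≅ I[1,2], I[1,4], I[2,3]. HN layers by μ_θ (4 steps, strictly decreasing):
  μ^(1)=7; μ^(2)=3; μ^(3)=-1; μ^(4)=-2

((0, 1, 0, 0); (1, 0, 0, 0); (0, 1, 1, 0); (1, 1, 1, 1))


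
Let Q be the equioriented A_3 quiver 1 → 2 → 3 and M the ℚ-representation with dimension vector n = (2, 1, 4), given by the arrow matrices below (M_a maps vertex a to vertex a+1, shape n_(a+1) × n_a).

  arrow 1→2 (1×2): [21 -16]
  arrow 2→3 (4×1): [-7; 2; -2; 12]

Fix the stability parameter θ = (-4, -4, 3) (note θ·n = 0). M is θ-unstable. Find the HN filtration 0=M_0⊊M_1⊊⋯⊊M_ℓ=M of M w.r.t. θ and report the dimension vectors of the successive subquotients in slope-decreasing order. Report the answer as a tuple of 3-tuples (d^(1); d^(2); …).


Barcode: M ≅ I[1,1], I[1,3], I[3,3]^3. HN layers by μ_θ (2 steps, strictly decreasing):
  μ^(1)=3; μ^(2)=-4

((0, 0, 4); (2, 1, 0))


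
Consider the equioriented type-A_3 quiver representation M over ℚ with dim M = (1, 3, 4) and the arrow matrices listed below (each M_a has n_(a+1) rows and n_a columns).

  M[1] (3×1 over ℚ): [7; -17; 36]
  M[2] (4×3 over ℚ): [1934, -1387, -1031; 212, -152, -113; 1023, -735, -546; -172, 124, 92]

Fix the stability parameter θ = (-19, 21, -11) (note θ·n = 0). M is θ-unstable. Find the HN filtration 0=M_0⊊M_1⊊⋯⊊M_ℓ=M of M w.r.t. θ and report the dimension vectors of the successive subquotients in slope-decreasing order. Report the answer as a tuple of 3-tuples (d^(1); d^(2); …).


Via rank(M_{q-1}∘⋯∘M_p): M ≅ I[1,3], I[2,3]^2, I[3,3].
μ_θ-semistable layers: μ^(1)=5; μ^(2)=-11; μ^(3)=-19

((0, 3, 3); (0, 0, 1); (1, 0, 0))


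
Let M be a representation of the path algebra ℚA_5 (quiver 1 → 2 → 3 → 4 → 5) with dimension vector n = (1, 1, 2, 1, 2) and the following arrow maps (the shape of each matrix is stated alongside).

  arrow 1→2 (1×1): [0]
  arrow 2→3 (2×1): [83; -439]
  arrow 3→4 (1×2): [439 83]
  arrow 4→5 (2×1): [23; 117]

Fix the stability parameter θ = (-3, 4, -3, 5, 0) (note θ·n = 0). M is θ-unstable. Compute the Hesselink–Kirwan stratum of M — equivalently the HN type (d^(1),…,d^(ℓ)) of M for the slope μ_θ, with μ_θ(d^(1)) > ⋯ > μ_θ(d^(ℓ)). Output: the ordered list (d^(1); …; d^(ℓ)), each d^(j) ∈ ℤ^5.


Barcode: M ≅ I[1,1], I[2,3], I[3,5], I[5,5]. HN layers by μ_θ (4 steps, strictly decreasing):
  μ^(1)=5/2; μ^(2)=1/2; μ^(3)=0; μ^(4)=-3

((0, 0, 0, 1, 1); (0, 1, 1, 0, 0); (0, 0, 0, 0, 1); (1, 0, 1, 0, 0))


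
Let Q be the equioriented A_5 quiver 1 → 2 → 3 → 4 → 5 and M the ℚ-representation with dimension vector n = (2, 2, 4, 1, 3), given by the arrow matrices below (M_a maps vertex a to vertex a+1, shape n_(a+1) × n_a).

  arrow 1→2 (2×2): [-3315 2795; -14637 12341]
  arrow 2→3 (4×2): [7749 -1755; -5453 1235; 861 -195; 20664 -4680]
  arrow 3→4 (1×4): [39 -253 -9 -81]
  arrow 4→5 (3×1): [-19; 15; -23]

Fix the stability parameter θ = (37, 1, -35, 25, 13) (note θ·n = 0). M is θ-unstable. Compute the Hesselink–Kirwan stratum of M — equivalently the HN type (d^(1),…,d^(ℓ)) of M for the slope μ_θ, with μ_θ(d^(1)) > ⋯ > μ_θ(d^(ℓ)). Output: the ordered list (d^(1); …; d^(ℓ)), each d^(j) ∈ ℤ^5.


Barcode: M ≅ I[1,1], I[1,2], I[2,5], I[3,3]^3, I[5,5]^2. HN layers by μ_θ (5 steps, strictly decreasing):
  μ^(1)=37; μ^(2)=19; μ^(3)=13; μ^(4)=-17; μ^(5)=-35

((1, 0, 0, 0, 0); (1, 1, 0, 1, 1); (0, 0, 0, 0, 2); (0, 1, 1, 0, 0); (0, 0, 3, 0, 0))


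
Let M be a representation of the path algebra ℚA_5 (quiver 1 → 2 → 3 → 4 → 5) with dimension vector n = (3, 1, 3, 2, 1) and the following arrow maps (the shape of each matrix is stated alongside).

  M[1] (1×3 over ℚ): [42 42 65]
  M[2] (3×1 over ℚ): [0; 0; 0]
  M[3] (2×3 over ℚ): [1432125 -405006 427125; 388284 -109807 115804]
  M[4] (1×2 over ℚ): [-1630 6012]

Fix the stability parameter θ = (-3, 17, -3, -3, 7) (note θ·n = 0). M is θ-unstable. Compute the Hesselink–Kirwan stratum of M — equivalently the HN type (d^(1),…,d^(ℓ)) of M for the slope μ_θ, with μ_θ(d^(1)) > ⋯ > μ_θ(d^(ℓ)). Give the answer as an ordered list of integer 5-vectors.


Interval decomposition of M: I[1,1]^2, I[1,2], I[3,3], I[3,4], I[3,5].
HN type (ℓ=3): μ^(1)=17; μ^(2)=7; μ^(3)=-3

((0, 1, 0, 0, 0); (0, 0, 0, 0, 1); (3, 0, 3, 2, 0))


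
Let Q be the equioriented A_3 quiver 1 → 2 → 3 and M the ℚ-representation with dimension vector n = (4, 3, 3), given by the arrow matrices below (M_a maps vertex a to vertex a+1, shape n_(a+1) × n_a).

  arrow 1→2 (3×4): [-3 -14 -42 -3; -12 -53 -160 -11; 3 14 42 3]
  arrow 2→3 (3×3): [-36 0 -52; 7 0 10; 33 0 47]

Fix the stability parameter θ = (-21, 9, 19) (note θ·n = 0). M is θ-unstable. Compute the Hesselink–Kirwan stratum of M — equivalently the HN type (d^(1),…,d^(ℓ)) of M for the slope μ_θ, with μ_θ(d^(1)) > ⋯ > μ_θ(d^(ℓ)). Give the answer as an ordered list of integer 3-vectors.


Via rank(M_{q-1}∘⋯∘M_p): M ≅ I[1,1]^2, I[1,2], I[1,3], I[2,3], I[3,3].
μ_θ-semistable layers: μ^(1)=19; μ^(2)=9; μ^(3)=-21

((0, 0, 3); (0, 3, 0); (4, 0, 0))


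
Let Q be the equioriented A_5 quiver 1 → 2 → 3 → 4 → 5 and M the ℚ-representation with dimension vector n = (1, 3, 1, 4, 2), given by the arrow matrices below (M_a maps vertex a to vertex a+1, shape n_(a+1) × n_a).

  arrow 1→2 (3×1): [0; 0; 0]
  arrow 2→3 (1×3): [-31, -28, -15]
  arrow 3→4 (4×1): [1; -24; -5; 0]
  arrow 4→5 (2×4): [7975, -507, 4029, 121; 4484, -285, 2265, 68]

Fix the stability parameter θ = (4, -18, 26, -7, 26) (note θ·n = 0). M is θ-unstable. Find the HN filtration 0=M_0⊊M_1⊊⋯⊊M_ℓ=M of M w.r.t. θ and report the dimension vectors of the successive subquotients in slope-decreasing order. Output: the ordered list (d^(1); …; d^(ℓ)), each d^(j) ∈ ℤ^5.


Via rank(M_{q-1}∘⋯∘M_p): M ≅ I[1,1], I[2,2]^2, I[2,5], I[4,4]^2, I[4,5].
μ_θ-semistable layers: μ^(1)=26; μ^(2)=19/2; μ^(3)=4; μ^(4)=-7; μ^(5)=-18

((0, 0, 0, 0, 2); (0, 0, 1, 1, 0); (1, 0, 0, 0, 0); (0, 0, 0, 3, 0); (0, 3, 0, 0, 0))


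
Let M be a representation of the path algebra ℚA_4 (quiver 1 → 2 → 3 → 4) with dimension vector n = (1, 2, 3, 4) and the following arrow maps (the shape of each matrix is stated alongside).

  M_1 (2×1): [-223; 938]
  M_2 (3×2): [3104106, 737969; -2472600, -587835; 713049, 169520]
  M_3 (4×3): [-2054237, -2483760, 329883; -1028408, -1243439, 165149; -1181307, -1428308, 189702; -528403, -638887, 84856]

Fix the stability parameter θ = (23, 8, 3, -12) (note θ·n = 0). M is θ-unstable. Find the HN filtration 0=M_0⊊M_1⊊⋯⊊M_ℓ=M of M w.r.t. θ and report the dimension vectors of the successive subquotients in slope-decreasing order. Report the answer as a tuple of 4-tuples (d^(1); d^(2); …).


Barcode: M ≅ I[1,4], I[2,4], I[3,4], I[4,4]. HN layers by μ_θ (4 steps, strictly decreasing):
  μ^(1)=11/2; μ^(2)=-1/3; μ^(3)=-9/2; μ^(4)=-12

((1, 1, 1, 1); (0, 1, 1, 1); (0, 0, 1, 1); (0, 0, 0, 1))


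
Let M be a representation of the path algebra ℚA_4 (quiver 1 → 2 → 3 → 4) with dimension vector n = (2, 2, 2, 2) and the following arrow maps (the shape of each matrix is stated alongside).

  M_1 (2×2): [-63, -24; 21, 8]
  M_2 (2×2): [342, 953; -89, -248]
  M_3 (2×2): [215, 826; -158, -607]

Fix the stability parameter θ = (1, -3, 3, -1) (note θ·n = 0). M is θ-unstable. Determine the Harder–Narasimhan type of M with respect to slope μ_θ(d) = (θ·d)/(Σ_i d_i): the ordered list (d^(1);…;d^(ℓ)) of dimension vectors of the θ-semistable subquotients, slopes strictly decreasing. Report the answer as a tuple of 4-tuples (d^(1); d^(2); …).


Interval decomposition of M: I[1,1], I[1,4], I[2,4].
HN type (ℓ=3): μ^(1)=1; μ^(2)=-1; μ^(3)=-3

((1, 0, 2, 2); (1, 1, 0, 0); (0, 1, 0, 0))


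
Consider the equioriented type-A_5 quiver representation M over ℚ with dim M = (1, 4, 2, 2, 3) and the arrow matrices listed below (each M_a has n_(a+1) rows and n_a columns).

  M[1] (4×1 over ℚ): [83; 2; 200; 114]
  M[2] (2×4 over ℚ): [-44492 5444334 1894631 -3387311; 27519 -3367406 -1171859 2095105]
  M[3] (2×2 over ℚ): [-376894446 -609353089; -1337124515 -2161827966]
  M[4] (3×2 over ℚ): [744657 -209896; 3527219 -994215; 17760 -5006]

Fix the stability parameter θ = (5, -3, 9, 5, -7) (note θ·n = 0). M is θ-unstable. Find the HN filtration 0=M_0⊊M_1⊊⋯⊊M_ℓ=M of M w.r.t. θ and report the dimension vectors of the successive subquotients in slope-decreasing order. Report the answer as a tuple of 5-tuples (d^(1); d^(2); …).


Via rank(M_{q-1}∘⋯∘M_p): M ≅ I[1,5], I[2,2]^2, I[2,5], I[5,5].
μ_θ-semistable layers: μ^(1)=7/3; μ^(2)=1; μ^(3)=-3; μ^(4)=-7

((0, 0, 2, 2, 2); (1, 1, 0, 0, 0); (0, 3, 0, 0, 0); (0, 0, 0, 0, 1))


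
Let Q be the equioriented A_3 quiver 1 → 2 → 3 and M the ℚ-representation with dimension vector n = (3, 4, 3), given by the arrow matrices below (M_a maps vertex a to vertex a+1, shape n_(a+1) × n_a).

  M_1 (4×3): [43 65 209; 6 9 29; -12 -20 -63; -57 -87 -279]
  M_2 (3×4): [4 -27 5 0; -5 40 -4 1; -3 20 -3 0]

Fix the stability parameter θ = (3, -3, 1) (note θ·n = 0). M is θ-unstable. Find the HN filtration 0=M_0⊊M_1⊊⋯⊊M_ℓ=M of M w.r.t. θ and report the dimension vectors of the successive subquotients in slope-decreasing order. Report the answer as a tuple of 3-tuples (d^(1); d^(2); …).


Interval decomposition of M: I[1,2], I[1,3]^2, I[2,3].
HN type (ℓ=3): μ^(1)=1; μ^(2)=0; μ^(3)=-3

((0, 0, 3); (3, 3, 0); (0, 1, 0))


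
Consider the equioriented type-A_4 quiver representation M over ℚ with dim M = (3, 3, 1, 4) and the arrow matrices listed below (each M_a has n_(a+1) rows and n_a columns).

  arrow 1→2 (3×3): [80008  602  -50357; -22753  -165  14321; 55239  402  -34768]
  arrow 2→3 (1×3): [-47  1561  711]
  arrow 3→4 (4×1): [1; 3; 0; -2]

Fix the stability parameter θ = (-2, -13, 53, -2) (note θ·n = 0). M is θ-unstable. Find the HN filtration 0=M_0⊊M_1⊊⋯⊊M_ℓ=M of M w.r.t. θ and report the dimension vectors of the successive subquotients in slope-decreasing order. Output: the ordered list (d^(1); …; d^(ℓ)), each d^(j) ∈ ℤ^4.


Interval decomposition of M: I[1,2]^2, I[1,4], I[4,4]^3.
HN type (ℓ=3): μ^(1)=51/2; μ^(2)=-2; μ^(3)=-15/2

((0, 0, 1, 1); (0, 0, 0, 3); (3, 3, 0, 0))


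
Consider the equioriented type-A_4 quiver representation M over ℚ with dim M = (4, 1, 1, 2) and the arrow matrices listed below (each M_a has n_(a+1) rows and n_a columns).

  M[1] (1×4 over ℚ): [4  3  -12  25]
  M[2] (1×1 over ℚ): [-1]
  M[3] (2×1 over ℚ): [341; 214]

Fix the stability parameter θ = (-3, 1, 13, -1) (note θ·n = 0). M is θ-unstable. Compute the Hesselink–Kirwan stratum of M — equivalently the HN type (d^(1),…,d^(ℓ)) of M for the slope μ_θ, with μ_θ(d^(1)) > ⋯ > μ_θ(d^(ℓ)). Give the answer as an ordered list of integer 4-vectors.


Barcode: M ≅ I[1,1]^3, I[1,4], I[4,4]. HN layers by μ_θ (4 steps, strictly decreasing):
  μ^(1)=6; μ^(2)=1; μ^(3)=-1; μ^(4)=-3

((0, 0, 1, 1); (0, 1, 0, 0); (0, 0, 0, 1); (4, 0, 0, 0))


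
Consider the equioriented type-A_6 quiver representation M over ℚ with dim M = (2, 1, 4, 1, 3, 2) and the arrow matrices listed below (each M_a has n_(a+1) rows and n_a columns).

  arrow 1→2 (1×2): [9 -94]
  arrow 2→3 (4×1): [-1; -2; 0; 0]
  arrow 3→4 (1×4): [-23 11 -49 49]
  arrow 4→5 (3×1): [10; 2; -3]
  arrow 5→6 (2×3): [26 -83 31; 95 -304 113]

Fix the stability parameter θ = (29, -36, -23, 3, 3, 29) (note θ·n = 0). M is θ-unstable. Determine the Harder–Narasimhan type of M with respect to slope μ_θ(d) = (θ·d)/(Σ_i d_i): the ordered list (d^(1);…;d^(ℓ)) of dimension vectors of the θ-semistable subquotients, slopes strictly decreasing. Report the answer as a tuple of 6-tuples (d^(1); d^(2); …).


Via rank(M_{q-1}∘⋯∘M_p): M ≅ I[1,1], I[1,6], I[3,3]^3, I[5,5], I[5,6].
μ_θ-semistable layers: μ^(1)=29; μ^(2)=3; μ^(3)=-10; μ^(4)=-23

((1, 0, 0, 0, 0, 2); (0, 0, 0, 1, 3, 0); (1, 1, 1, 0, 0, 0); (0, 0, 3, 0, 0, 0))


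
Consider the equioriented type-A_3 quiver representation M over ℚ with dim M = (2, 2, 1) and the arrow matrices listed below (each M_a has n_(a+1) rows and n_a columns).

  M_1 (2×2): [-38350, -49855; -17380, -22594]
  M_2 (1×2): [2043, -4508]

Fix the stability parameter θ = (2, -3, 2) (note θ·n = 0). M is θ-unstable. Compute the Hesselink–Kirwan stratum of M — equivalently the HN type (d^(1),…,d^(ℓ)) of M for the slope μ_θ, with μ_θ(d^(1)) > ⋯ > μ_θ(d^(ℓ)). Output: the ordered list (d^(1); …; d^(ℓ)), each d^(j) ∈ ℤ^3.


Interval decomposition of M: I[1,1], I[1,3], I[2,2].
HN type (ℓ=3): μ^(1)=2; μ^(2)=-1/2; μ^(3)=-3

((1, 0, 1); (1, 1, 0); (0, 1, 0))
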